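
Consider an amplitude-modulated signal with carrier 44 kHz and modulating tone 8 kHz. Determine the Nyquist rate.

AM sidebands sit at fc ± fm = 36 kHz and 52 kHz.
Highest-frequency component: 52 kHz.
Nyquist rate = 2 × 52 kHz = 104 kHz.

104 kHz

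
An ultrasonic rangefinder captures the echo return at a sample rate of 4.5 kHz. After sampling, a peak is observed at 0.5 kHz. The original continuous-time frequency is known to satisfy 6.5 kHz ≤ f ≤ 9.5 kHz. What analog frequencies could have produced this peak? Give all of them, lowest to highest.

Frequencies that alias to 0.5 kHz are k·fs ± 0.5 kHz for integer k ≥ 0.
k=0: 0.5 kHz.
k=1: 4 kHz, 5 kHz.
k=2: 8.5 kHz, 9.5 kHz.
k=3: 13 kHz, 14 kHz.
Within [6.5 kHz, 9.5 kHz]: 8.5 kHz, 9.5 kHz.

8.5 kHz, 9.5 kHz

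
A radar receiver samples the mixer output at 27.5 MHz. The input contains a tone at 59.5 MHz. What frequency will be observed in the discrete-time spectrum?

59.5 MHz mod fs = 4.5 MHz.
4.5 MHz ≤ fs/2 = 13.75 MHz, appears at 4.5 MHz.

4.5 MHz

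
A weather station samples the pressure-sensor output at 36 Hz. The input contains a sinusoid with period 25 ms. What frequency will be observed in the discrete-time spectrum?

T = 25 ms → f = 1/T = 40 Hz.
40 Hz mod fs = 4 Hz.
4 Hz ≤ fs/2 = 18 Hz, appears at 4 Hz.

4 Hz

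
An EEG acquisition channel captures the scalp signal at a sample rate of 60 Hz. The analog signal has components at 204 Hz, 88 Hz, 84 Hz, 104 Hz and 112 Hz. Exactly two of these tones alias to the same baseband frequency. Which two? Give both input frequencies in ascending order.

84 Hz, 204 Hz

fs/2 = 30 Hz.
204 Hz mod fs = 24 Hz.
24 Hz ≤ fs/2 = 30 Hz, appears at 24 Hz.
88 Hz mod fs = 28 Hz.
28 Hz ≤ fs/2 = 30 Hz, appears at 28 Hz.
84 Hz mod fs = 24 Hz.
24 Hz ≤ fs/2 = 30 Hz, appears at 24 Hz.
104 Hz mod fs = 44 Hz.
44 Hz > fs/2 = 30 Hz, folds to fs − 44 Hz = 16 Hz.
112 Hz mod fs = 52 Hz.
52 Hz > fs/2 = 30 Hz, folds to fs − 52 Hz = 8 Hz.
84 Hz and 204 Hz both map to 24 Hz.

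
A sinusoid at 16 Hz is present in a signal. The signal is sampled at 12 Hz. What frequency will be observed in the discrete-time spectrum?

16 Hz mod fs = 4 Hz.
4 Hz ≤ fs/2 = 6 Hz, appears at 4 Hz.

4 Hz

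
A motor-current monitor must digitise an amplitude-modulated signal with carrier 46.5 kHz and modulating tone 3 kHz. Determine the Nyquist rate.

99 kHz

AM sidebands sit at fc ± fm = 43.5 kHz and 49.5 kHz.
Highest-frequency component: 49.5 kHz.
Nyquist rate = 2 × 49.5 kHz = 99 kHz.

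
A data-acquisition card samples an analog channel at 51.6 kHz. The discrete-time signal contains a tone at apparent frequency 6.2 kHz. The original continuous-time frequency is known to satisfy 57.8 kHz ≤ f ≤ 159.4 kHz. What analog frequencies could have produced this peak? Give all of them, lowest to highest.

Frequencies that alias to 6.2 kHz are k·fs ± 6.2 kHz for integer k ≥ 0.
k=0: 6.2 kHz.
k=1: 45.4 kHz, 57.8 kHz.
k=2: 97 kHz, 109.4 kHz.
k=3: 148.6 kHz, 161 kHz.
k=4: 200.2 kHz, 212.6 kHz.
Within [57.8 kHz, 159.4 kHz]: 57.8 kHz, 97 kHz, 109.4 kHz, 148.6 kHz.

57.8 kHz, 97 kHz, 109.4 kHz, 148.6 kHz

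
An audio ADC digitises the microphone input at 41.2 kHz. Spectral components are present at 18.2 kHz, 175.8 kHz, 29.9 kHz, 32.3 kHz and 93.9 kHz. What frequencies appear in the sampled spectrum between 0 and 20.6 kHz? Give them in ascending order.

8.9 kHz, 11 kHz, 11.3 kHz, 11.5 kHz, 18.2 kHz

fs/2 = 20.6 kHz.
18.2 kHz ≤ fs/2 = 20.6 kHz, passes unchanged.
175.8 kHz mod fs = 11 kHz.
11 kHz ≤ fs/2 = 20.6 kHz, appears at 11 kHz.
29.9 kHz > fs/2 = 20.6 kHz, folds to fs − 29.9 kHz = 11.3 kHz.
32.3 kHz > fs/2 = 20.6 kHz, folds to fs − 32.3 kHz = 8.9 kHz.
93.9 kHz mod fs = 11.5 kHz.
11.5 kHz ≤ fs/2 = 20.6 kHz, appears at 11.5 kHz.
Distinct values: {8.9 kHz, 11 kHz, 11.3 kHz, 11.5 kHz, 18.2 kHz}.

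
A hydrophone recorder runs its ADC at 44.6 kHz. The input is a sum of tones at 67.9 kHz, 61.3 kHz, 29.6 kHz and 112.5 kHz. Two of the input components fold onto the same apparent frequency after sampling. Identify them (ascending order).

67.9 kHz, 112.5 kHz

fs/2 = 22.3 kHz.
67.9 kHz mod fs = 23.3 kHz.
23.3 kHz > fs/2 = 22.3 kHz, folds to fs − 23.3 kHz = 21.3 kHz.
61.3 kHz mod fs = 16.7 kHz.
16.7 kHz ≤ fs/2 = 22.3 kHz, appears at 16.7 kHz.
29.6 kHz > fs/2 = 22.3 kHz, folds to fs − 29.6 kHz = 15 kHz.
112.5 kHz mod fs = 23.3 kHz.
23.3 kHz > fs/2 = 22.3 kHz, folds to fs − 23.3 kHz = 21.3 kHz.
67.9 kHz and 112.5 kHz both map to 21.3 kHz.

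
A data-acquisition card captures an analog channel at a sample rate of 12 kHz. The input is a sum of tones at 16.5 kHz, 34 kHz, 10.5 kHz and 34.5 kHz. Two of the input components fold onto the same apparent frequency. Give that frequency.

fs/2 = 6 kHz.
16.5 kHz mod fs = 4.5 kHz.
4.5 kHz ≤ fs/2 = 6 kHz, appears at 4.5 kHz.
34 kHz mod fs = 10 kHz.
10 kHz > fs/2 = 6 kHz, folds to fs − 10 kHz = 2 kHz.
10.5 kHz > fs/2 = 6 kHz, folds to fs − 10.5 kHz = 1.5 kHz.
34.5 kHz mod fs = 10.5 kHz.
10.5 kHz > fs/2 = 6 kHz, folds to fs − 10.5 kHz = 1.5 kHz.
10.5 kHz and 34.5 kHz both map to 1.5 kHz.

1.5 kHz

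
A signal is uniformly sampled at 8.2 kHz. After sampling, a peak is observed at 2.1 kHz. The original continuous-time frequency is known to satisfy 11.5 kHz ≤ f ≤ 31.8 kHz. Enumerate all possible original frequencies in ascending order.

14.3 kHz, 18.5 kHz, 22.5 kHz, 26.7 kHz, 30.7 kHz

Frequencies that alias to 2.1 kHz are k·fs ± 2.1 kHz for integer k ≥ 0.
k=0: 2.1 kHz.
k=1: 6.1 kHz, 10.3 kHz.
k=2: 14.3 kHz, 18.5 kHz.
k=3: 22.5 kHz, 26.7 kHz.
k=4: 30.7 kHz, 34.9 kHz.
k=5: 38.9 kHz, 43.1 kHz.
Within [11.5 kHz, 31.8 kHz]: 14.3 kHz, 18.5 kHz, 22.5 kHz, 26.7 kHz, 30.7 kHz.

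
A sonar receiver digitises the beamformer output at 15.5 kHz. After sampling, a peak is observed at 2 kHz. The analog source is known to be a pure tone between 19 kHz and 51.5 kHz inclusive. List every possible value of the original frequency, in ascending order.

29 kHz, 33 kHz, 44.5 kHz, 48.5 kHz

Frequencies that alias to 2 kHz are k·fs ± 2 kHz for integer k ≥ 0.
k=0: 2 kHz.
k=1: 13.5 kHz, 17.5 kHz.
k=2: 29 kHz, 33 kHz.
k=3: 44.5 kHz, 48.5 kHz.
k=4: 60 kHz, 64 kHz.
Within [19 kHz, 51.5 kHz]: 29 kHz, 33 kHz, 44.5 kHz, 48.5 kHz.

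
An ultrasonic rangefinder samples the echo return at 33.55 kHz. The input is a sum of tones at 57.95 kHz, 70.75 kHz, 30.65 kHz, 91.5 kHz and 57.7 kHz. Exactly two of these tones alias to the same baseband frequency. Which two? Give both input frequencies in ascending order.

fs/2 = 16.775 kHz.
57.95 kHz mod fs = 24.4 kHz.
24.4 kHz > fs/2 = 16.775 kHz, folds to fs − 24.4 kHz = 9.15 kHz.
70.75 kHz mod fs = 3.65 kHz.
3.65 kHz ≤ fs/2 = 16.775 kHz, appears at 3.65 kHz.
30.65 kHz > fs/2 = 16.775 kHz, folds to fs − 30.65 kHz = 2.9 kHz.
91.5 kHz mod fs = 24.4 kHz.
24.4 kHz > fs/2 = 16.775 kHz, folds to fs − 24.4 kHz = 9.15 kHz.
57.7 kHz mod fs = 24.15 kHz.
24.15 kHz > fs/2 = 16.775 kHz, folds to fs − 24.15 kHz = 9.4 kHz.
57.95 kHz and 91.5 kHz both map to 9.15 kHz.

57.95 kHz, 91.5 kHz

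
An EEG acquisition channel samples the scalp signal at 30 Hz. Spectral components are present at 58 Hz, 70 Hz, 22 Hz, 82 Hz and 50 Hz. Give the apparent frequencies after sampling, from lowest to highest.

fs/2 = 15 Hz.
58 Hz mod fs = 28 Hz.
28 Hz > fs/2 = 15 Hz, folds to fs − 28 Hz = 2 Hz.
70 Hz mod fs = 10 Hz.
10 Hz ≤ fs/2 = 15 Hz, appears at 10 Hz.
22 Hz > fs/2 = 15 Hz, folds to fs − 22 Hz = 8 Hz.
82 Hz mod fs = 22 Hz.
22 Hz > fs/2 = 15 Hz, folds to fs − 22 Hz = 8 Hz.
50 Hz mod fs = 20 Hz.
20 Hz > fs/2 = 15 Hz, folds to fs − 20 Hz = 10 Hz.
Distinct values: {2 Hz, 8 Hz, 10 Hz}.

2 Hz, 8 Hz, 10 Hz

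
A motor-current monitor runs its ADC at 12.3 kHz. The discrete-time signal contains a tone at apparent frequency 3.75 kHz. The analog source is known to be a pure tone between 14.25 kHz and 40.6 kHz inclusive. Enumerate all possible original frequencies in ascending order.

Frequencies that alias to 3.75 kHz are k·fs ± 3.75 kHz for integer k ≥ 0.
k=0: 3.75 kHz.
k=1: 8.55 kHz, 16.05 kHz.
k=2: 20.85 kHz, 28.35 kHz.
k=3: 33.15 kHz, 40.65 kHz.
k=4: 45.45 kHz, 52.95 kHz.
Within [14.25 kHz, 40.6 kHz]: 16.05 kHz, 20.85 kHz, 28.35 kHz, 33.15 kHz.

16.05 kHz, 20.85 kHz, 28.35 kHz, 33.15 kHz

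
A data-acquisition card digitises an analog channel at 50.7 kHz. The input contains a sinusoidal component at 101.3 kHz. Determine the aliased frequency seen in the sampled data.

101.3 kHz mod fs = 50.6 kHz.
50.6 kHz > fs/2 = 25.35 kHz, folds to fs − 50.6 kHz = 0.1 kHz.

0.1 kHz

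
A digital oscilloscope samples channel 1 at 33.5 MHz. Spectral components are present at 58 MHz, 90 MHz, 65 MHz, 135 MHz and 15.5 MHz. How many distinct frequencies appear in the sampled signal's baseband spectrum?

5

fs/2 = 16.75 MHz.
58 MHz mod fs = 24.5 MHz.
24.5 MHz > fs/2 = 16.75 MHz, folds to fs − 24.5 MHz = 9 MHz.
90 MHz mod fs = 23 MHz.
23 MHz > fs/2 = 16.75 MHz, folds to fs − 23 MHz = 10.5 MHz.
65 MHz mod fs = 31.5 MHz.
31.5 MHz > fs/2 = 16.75 MHz, folds to fs − 31.5 MHz = 2 MHz.
135 MHz mod fs = 1 MHz.
1 MHz ≤ fs/2 = 16.75 MHz, appears at 1 MHz.
15.5 MHz ≤ fs/2 = 16.75 MHz, passes unchanged.
Distinct values: {1 MHz, 2 MHz, 9 MHz, 10.5 MHz, 15.5 MHz} → 5.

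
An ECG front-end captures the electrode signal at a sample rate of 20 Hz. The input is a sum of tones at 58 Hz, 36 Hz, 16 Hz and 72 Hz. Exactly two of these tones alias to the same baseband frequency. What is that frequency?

4 Hz

fs/2 = 10 Hz.
58 Hz mod fs = 18 Hz.
18 Hz > fs/2 = 10 Hz, folds to fs − 18 Hz = 2 Hz.
36 Hz mod fs = 16 Hz.
16 Hz > fs/2 = 10 Hz, folds to fs − 16 Hz = 4 Hz.
16 Hz > fs/2 = 10 Hz, folds to fs − 16 Hz = 4 Hz.
72 Hz mod fs = 12 Hz.
12 Hz > fs/2 = 10 Hz, folds to fs − 12 Hz = 8 Hz.
16 Hz and 36 Hz both map to 4 Hz.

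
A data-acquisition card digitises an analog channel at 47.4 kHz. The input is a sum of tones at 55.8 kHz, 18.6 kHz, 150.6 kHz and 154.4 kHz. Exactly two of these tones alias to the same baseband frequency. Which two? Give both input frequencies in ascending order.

55.8 kHz, 150.6 kHz

fs/2 = 23.7 kHz.
55.8 kHz mod fs = 8.4 kHz.
8.4 kHz ≤ fs/2 = 23.7 kHz, appears at 8.4 kHz.
18.6 kHz ≤ fs/2 = 23.7 kHz, passes unchanged.
150.6 kHz mod fs = 8.4 kHz.
8.4 kHz ≤ fs/2 = 23.7 kHz, appears at 8.4 kHz.
154.4 kHz mod fs = 12.2 kHz.
12.2 kHz ≤ fs/2 = 23.7 kHz, appears at 12.2 kHz.
55.8 kHz and 150.6 kHz both map to 8.4 kHz.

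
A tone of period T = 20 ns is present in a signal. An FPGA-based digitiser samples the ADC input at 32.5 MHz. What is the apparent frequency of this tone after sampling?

T = 20 ns → f = 1/T = 50 MHz.
50 MHz mod fs = 17.5 MHz.
17.5 MHz > fs/2 = 16.25 MHz, folds to fs − 17.5 MHz = 15 MHz.

15 MHz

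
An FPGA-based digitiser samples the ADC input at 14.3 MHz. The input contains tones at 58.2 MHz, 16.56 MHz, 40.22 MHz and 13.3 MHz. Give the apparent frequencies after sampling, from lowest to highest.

fs/2 = 7.15 MHz.
58.2 MHz mod fs = 1 MHz.
1 MHz ≤ fs/2 = 7.15 MHz, appears at 1 MHz.
16.56 MHz mod fs = 2.26 MHz.
2.26 MHz ≤ fs/2 = 7.15 MHz, appears at 2.26 MHz.
40.22 MHz mod fs = 11.62 MHz.
11.62 MHz > fs/2 = 7.15 MHz, folds to fs − 11.62 MHz = 2.68 MHz.
13.3 MHz > fs/2 = 7.15 MHz, folds to fs − 13.3 MHz = 1 MHz.
Distinct values: {1 MHz, 2.26 MHz, 2.68 MHz}.

1 MHz, 2.26 MHz, 2.68 MHz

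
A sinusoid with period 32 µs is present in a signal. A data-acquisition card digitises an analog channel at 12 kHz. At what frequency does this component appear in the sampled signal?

4.75 kHz

T = 32 µs → f = 1/T = 31.25 kHz.
31.25 kHz mod fs = 7.25 kHz.
7.25 kHz > fs/2 = 6 kHz, folds to fs − 7.25 kHz = 4.75 kHz.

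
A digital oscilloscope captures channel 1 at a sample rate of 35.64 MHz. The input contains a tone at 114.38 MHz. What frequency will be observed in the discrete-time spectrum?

7.46 MHz

114.38 MHz mod fs = 7.46 MHz.
7.46 MHz ≤ fs/2 = 17.82 MHz, appears at 7.46 MHz.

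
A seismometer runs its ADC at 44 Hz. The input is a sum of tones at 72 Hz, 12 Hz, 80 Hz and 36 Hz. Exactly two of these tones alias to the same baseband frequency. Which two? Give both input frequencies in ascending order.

fs/2 = 22 Hz.
72 Hz mod fs = 28 Hz.
28 Hz > fs/2 = 22 Hz, folds to fs − 28 Hz = 16 Hz.
12 Hz ≤ fs/2 = 22 Hz, passes unchanged.
80 Hz mod fs = 36 Hz.
36 Hz > fs/2 = 22 Hz, folds to fs − 36 Hz = 8 Hz.
36 Hz > fs/2 = 22 Hz, folds to fs − 36 Hz = 8 Hz.
36 Hz and 80 Hz both map to 8 Hz.

36 Hz, 80 Hz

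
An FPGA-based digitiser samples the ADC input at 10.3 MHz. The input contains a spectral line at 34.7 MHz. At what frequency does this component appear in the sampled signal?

34.7 MHz mod fs = 3.8 MHz.
3.8 MHz ≤ fs/2 = 5.15 MHz, appears at 3.8 MHz.

3.8 MHz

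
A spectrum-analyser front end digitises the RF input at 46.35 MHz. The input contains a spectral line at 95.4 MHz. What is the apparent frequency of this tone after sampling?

2.7 MHz

95.4 MHz mod fs = 2.7 MHz.
2.7 MHz ≤ fs/2 = 23.175 MHz, appears at 2.7 MHz.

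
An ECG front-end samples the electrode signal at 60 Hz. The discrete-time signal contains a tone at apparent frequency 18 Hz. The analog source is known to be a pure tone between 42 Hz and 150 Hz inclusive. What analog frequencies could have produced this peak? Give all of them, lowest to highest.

Frequencies that alias to 18 Hz are k·fs ± 18 Hz for integer k ≥ 0.
k=0: 18 Hz.
k=1: 42 Hz, 78 Hz.
k=2: 102 Hz, 138 Hz.
k=3: 162 Hz, 198 Hz.
Within [42 Hz, 150 Hz]: 42 Hz, 78 Hz, 102 Hz, 138 Hz.

42 Hz, 78 Hz, 102 Hz, 138 Hz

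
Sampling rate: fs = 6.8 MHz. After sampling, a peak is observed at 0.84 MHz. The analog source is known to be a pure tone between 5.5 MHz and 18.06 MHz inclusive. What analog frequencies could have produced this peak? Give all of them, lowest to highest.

5.96 MHz, 7.64 MHz, 12.76 MHz, 14.44 MHz

Frequencies that alias to 0.84 MHz are k·fs ± 0.84 MHz for integer k ≥ 0.
k=0: 0.84 MHz.
k=1: 5.96 MHz, 7.64 MHz.
k=2: 12.76 MHz, 14.44 MHz.
k=3: 19.56 MHz, 21.24 MHz.
Within [5.5 MHz, 18.06 MHz]: 5.96 MHz, 7.64 MHz, 12.76 MHz, 14.44 MHz.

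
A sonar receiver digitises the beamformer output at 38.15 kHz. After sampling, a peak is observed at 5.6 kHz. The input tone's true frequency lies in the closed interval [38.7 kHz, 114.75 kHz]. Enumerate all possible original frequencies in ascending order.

Frequencies that alias to 5.6 kHz are k·fs ± 5.6 kHz for integer k ≥ 0.
k=0: 5.6 kHz.
k=1: 32.55 kHz, 43.75 kHz.
k=2: 70.7 kHz, 81.9 kHz.
k=3: 108.85 kHz, 120.05 kHz.
k=4: 147 kHz, 158.2 kHz.
Within [38.7 kHz, 114.75 kHz]: 43.75 kHz, 70.7 kHz, 81.9 kHz, 108.85 kHz.

43.75 kHz, 70.7 kHz, 81.9 kHz, 108.85 kHz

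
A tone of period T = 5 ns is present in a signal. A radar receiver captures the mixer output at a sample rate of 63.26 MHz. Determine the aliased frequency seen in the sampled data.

10.22 MHz

T = 5 ns → f = 1/T = 200 MHz.
200 MHz mod fs = 10.22 MHz.
10.22 MHz ≤ fs/2 = 31.63 MHz, appears at 10.22 MHz.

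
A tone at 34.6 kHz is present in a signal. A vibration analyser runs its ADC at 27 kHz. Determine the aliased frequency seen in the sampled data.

34.6 kHz mod fs = 7.6 kHz.
7.6 kHz ≤ fs/2 = 13.5 kHz, appears at 7.6 kHz.

7.6 kHz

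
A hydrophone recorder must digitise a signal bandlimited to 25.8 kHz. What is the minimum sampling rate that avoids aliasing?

51.6 kHz

Nyquist rate = 2 × 25.8 kHz = 51.6 kHz.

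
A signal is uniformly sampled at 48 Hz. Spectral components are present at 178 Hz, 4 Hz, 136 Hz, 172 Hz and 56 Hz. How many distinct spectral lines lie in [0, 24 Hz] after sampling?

4

fs/2 = 24 Hz.
178 Hz mod fs = 34 Hz.
34 Hz > fs/2 = 24 Hz, folds to fs − 34 Hz = 14 Hz.
4 Hz ≤ fs/2 = 24 Hz, passes unchanged.
136 Hz mod fs = 40 Hz.
40 Hz > fs/2 = 24 Hz, folds to fs − 40 Hz = 8 Hz.
172 Hz mod fs = 28 Hz.
28 Hz > fs/2 = 24 Hz, folds to fs − 28 Hz = 20 Hz.
56 Hz mod fs = 8 Hz.
8 Hz ≤ fs/2 = 24 Hz, appears at 8 Hz.
Distinct values: {4 Hz, 8 Hz, 14 Hz, 20 Hz} → 4.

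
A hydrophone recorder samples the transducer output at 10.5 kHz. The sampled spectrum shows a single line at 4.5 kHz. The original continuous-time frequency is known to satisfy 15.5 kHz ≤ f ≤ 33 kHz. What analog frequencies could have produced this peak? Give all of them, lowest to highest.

Frequencies that alias to 4.5 kHz are k·fs ± 4.5 kHz for integer k ≥ 0.
k=0: 4.5 kHz.
k=1: 6 kHz, 15 kHz.
k=2: 16.5 kHz, 25.5 kHz.
k=3: 27 kHz, 36 kHz.
k=4: 37.5 kHz, 46.5 kHz.
Within [15.5 kHz, 33 kHz]: 16.5 kHz, 25.5 kHz, 27 kHz.

16.5 kHz, 25.5 kHz, 27 kHz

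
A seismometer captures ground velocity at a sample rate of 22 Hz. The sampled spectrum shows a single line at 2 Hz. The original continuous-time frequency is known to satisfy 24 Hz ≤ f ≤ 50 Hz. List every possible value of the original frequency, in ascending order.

24 Hz, 42 Hz, 46 Hz

Frequencies that alias to 2 Hz are k·fs ± 2 Hz for integer k ≥ 0.
k=0: 2 Hz.
k=1: 20 Hz, 24 Hz.
k=2: 42 Hz, 46 Hz.
k=3: 64 Hz, 68 Hz.
Within [24 Hz, 50 Hz]: 24 Hz, 42 Hz, 46 Hz.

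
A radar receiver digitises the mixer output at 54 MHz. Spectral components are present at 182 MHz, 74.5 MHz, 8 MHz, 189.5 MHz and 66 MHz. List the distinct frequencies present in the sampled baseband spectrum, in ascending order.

8 MHz, 12 MHz, 20 MHz, 20.5 MHz, 26.5 MHz

fs/2 = 27 MHz.
182 MHz mod fs = 20 MHz.
20 MHz ≤ fs/2 = 27 MHz, appears at 20 MHz.
74.5 MHz mod fs = 20.5 MHz.
20.5 MHz ≤ fs/2 = 27 MHz, appears at 20.5 MHz.
8 MHz ≤ fs/2 = 27 MHz, passes unchanged.
189.5 MHz mod fs = 27.5 MHz.
27.5 MHz > fs/2 = 27 MHz, folds to fs − 27.5 MHz = 26.5 MHz.
66 MHz mod fs = 12 MHz.
12 MHz ≤ fs/2 = 27 MHz, appears at 12 MHz.
Distinct values: {8 MHz, 12 MHz, 20 MHz, 20.5 MHz, 26.5 MHz}.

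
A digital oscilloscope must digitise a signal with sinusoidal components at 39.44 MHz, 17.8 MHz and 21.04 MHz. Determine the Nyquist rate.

78.88 MHz

Highest-frequency component: 39.44 MHz.
Nyquist rate = 2 × 39.44 MHz = 78.88 MHz.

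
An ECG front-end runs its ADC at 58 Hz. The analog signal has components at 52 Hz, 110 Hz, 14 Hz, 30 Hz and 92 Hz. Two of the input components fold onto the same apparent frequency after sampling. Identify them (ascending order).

fs/2 = 29 Hz.
52 Hz > fs/2 = 29 Hz, folds to fs − 52 Hz = 6 Hz.
110 Hz mod fs = 52 Hz.
52 Hz > fs/2 = 29 Hz, folds to fs − 52 Hz = 6 Hz.
14 Hz ≤ fs/2 = 29 Hz, passes unchanged.
30 Hz > fs/2 = 29 Hz, folds to fs − 30 Hz = 28 Hz.
92 Hz mod fs = 34 Hz.
34 Hz > fs/2 = 29 Hz, folds to fs − 34 Hz = 24 Hz.
52 Hz and 110 Hz both map to 6 Hz.

52 Hz, 110 Hz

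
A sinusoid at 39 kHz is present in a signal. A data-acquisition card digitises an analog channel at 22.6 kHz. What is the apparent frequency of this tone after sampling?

6.2 kHz

39 kHz mod fs = 16.4 kHz.
16.4 kHz > fs/2 = 11.3 kHz, folds to fs − 16.4 kHz = 6.2 kHz.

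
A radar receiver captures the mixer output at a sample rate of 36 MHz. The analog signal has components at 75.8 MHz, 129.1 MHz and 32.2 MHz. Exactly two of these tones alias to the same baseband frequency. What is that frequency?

3.8 MHz

fs/2 = 18 MHz.
75.8 MHz mod fs = 3.8 MHz.
3.8 MHz ≤ fs/2 = 18 MHz, appears at 3.8 MHz.
129.1 MHz mod fs = 21.1 MHz.
21.1 MHz > fs/2 = 18 MHz, folds to fs − 21.1 MHz = 14.9 MHz.
32.2 MHz > fs/2 = 18 MHz, folds to fs − 32.2 MHz = 3.8 MHz.
32.2 MHz and 75.8 MHz both map to 3.8 MHz.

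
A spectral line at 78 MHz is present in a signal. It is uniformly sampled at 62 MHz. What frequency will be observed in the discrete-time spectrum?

78 MHz mod fs = 16 MHz.
16 MHz ≤ fs/2 = 31 MHz, appears at 16 MHz.

16 MHz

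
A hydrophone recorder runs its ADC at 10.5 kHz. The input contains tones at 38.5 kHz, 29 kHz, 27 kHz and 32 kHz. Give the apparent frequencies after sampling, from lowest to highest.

fs/2 = 5.25 kHz.
38.5 kHz mod fs = 7 kHz.
7 kHz > fs/2 = 5.25 kHz, folds to fs − 7 kHz = 3.5 kHz.
29 kHz mod fs = 8 kHz.
8 kHz > fs/2 = 5.25 kHz, folds to fs − 8 kHz = 2.5 kHz.
27 kHz mod fs = 6 kHz.
6 kHz > fs/2 = 5.25 kHz, folds to fs − 6 kHz = 4.5 kHz.
32 kHz mod fs = 0.5 kHz.
0.5 kHz ≤ fs/2 = 5.25 kHz, appears at 0.5 kHz.
Distinct values: {0.5 kHz, 2.5 kHz, 3.5 kHz, 4.5 kHz}.

0.5 kHz, 2.5 kHz, 3.5 kHz, 4.5 kHz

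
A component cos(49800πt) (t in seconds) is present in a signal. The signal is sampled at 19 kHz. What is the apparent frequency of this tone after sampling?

5.9 kHz

ω = 49800π rad/s → f = ω/(2π) = 24900 Hz = 24.9 kHz.
24.9 kHz mod fs = 5.9 kHz.
5.9 kHz ≤ fs/2 = 9.5 kHz, appears at 5.9 kHz.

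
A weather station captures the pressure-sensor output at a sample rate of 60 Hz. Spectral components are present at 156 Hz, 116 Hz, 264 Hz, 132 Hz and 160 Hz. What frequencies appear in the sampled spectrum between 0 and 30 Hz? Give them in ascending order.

fs/2 = 30 Hz.
156 Hz mod fs = 36 Hz.
36 Hz > fs/2 = 30 Hz, folds to fs − 36 Hz = 24 Hz.
116 Hz mod fs = 56 Hz.
56 Hz > fs/2 = 30 Hz, folds to fs − 56 Hz = 4 Hz.
264 Hz mod fs = 24 Hz.
24 Hz ≤ fs/2 = 30 Hz, appears at 24 Hz.
132 Hz mod fs = 12 Hz.
12 Hz ≤ fs/2 = 30 Hz, appears at 12 Hz.
160 Hz mod fs = 40 Hz.
40 Hz > fs/2 = 30 Hz, folds to fs − 40 Hz = 20 Hz.
Distinct values: {4 Hz, 12 Hz, 20 Hz, 24 Hz}.

4 Hz, 12 Hz, 20 Hz, 24 Hz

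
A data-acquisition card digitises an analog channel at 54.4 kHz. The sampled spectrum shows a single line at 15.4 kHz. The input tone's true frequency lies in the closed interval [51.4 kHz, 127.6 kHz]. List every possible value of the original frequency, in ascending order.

Frequencies that alias to 15.4 kHz are k·fs ± 15.4 kHz for integer k ≥ 0.
k=0: 15.4 kHz.
k=1: 39 kHz, 69.8 kHz.
k=2: 93.4 kHz, 124.2 kHz.
k=3: 147.8 kHz, 178.6 kHz.
Within [51.4 kHz, 127.6 kHz]: 69.8 kHz, 93.4 kHz, 124.2 kHz.

69.8 kHz, 93.4 kHz, 124.2 kHz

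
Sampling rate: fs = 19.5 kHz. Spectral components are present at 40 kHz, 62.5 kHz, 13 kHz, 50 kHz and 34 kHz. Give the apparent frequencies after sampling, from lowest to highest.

fs/2 = 9.75 kHz.
40 kHz mod fs = 1 kHz.
1 kHz ≤ fs/2 = 9.75 kHz, appears at 1 kHz.
62.5 kHz mod fs = 4 kHz.
4 kHz ≤ fs/2 = 9.75 kHz, appears at 4 kHz.
13 kHz > fs/2 = 9.75 kHz, folds to fs − 13 kHz = 6.5 kHz.
50 kHz mod fs = 11 kHz.
11 kHz > fs/2 = 9.75 kHz, folds to fs − 11 kHz = 8.5 kHz.
34 kHz mod fs = 14.5 kHz.
14.5 kHz > fs/2 = 9.75 kHz, folds to fs − 14.5 kHz = 5 kHz.
Distinct values: {1 kHz, 4 kHz, 5 kHz, 6.5 kHz, 8.5 kHz}.

1 kHz, 4 kHz, 5 kHz, 6.5 kHz, 8.5 kHz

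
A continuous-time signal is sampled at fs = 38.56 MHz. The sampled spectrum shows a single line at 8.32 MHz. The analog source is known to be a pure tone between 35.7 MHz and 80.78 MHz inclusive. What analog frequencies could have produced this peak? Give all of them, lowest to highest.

Frequencies that alias to 8.32 MHz are k·fs ± 8.32 MHz for integer k ≥ 0.
k=0: 8.32 MHz.
k=1: 30.24 MHz, 46.88 MHz.
k=2: 68.8 MHz, 85.44 MHz.
k=3: 107.36 MHz, 124 MHz.
Within [35.7 MHz, 80.78 MHz]: 46.88 MHz, 68.8 MHz.

46.88 MHz, 68.8 MHz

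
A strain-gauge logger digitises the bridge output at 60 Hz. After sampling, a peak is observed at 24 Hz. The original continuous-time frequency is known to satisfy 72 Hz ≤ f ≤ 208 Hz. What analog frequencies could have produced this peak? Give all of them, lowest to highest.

Frequencies that alias to 24 Hz are k·fs ± 24 Hz for integer k ≥ 0.
k=0: 24 Hz.
k=1: 36 Hz, 84 Hz.
k=2: 96 Hz, 144 Hz.
k=3: 156 Hz, 204 Hz.
k=4: 216 Hz, 264 Hz.
Within [72 Hz, 208 Hz]: 84 Hz, 96 Hz, 144 Hz, 156 Hz, 204 Hz.

84 Hz, 96 Hz, 144 Hz, 156 Hz, 204 Hz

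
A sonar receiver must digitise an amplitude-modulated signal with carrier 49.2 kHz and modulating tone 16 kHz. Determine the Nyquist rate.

AM sidebands sit at fc ± fm = 33.2 kHz and 65.2 kHz.
Highest-frequency component: 65.2 kHz.
Nyquist rate = 2 × 65.2 kHz = 130.4 kHz.

130.4 kHz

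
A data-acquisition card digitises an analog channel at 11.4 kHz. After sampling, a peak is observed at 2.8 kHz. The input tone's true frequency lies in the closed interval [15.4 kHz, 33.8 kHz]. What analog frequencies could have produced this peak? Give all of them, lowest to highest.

Frequencies that alias to 2.8 kHz are k·fs ± 2.8 kHz for integer k ≥ 0.
k=0: 2.8 kHz.
k=1: 8.6 kHz, 14.2 kHz.
k=2: 20 kHz, 25.6 kHz.
k=3: 31.4 kHz, 37 kHz.
k=4: 42.8 kHz, 48.4 kHz.
Within [15.4 kHz, 33.8 kHz]: 20 kHz, 25.6 kHz, 31.4 kHz.

20 kHz, 25.6 kHz, 31.4 kHz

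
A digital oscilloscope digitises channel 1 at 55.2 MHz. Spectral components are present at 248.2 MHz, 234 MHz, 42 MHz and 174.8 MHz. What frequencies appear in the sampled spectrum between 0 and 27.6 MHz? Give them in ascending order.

9.2 MHz, 13.2 MHz, 27.4 MHz

fs/2 = 27.6 MHz.
248.2 MHz mod fs = 27.4 MHz.
27.4 MHz ≤ fs/2 = 27.6 MHz, appears at 27.4 MHz.
234 MHz mod fs = 13.2 MHz.
13.2 MHz ≤ fs/2 = 27.6 MHz, appears at 13.2 MHz.
42 MHz > fs/2 = 27.6 MHz, folds to fs − 42 MHz = 13.2 MHz.
174.8 MHz mod fs = 9.2 MHz.
9.2 MHz ≤ fs/2 = 27.6 MHz, appears at 9.2 MHz.
Distinct values: {9.2 MHz, 13.2 MHz, 27.4 MHz}.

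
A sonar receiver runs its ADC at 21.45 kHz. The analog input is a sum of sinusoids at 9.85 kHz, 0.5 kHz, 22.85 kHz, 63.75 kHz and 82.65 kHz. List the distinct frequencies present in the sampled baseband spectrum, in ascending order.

0.5 kHz, 0.6 kHz, 1.4 kHz, 3.15 kHz, 9.85 kHz

fs/2 = 10.725 kHz.
9.85 kHz ≤ fs/2 = 10.725 kHz, passes unchanged.
0.5 kHz ≤ fs/2 = 10.725 kHz, passes unchanged.
22.85 kHz mod fs = 1.4 kHz.
1.4 kHz ≤ fs/2 = 10.725 kHz, appears at 1.4 kHz.
63.75 kHz mod fs = 20.85 kHz.
20.85 kHz > fs/2 = 10.725 kHz, folds to fs − 20.85 kHz = 0.6 kHz.
82.65 kHz mod fs = 18.3 kHz.
18.3 kHz > fs/2 = 10.725 kHz, folds to fs − 18.3 kHz = 3.15 kHz.
Distinct values: {0.5 kHz, 0.6 kHz, 1.4 kHz, 3.15 kHz, 9.85 kHz}.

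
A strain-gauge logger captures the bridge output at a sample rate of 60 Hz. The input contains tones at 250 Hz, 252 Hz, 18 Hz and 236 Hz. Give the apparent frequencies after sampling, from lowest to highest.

4 Hz, 10 Hz, 12 Hz, 18 Hz

fs/2 = 30 Hz.
250 Hz mod fs = 10 Hz.
10 Hz ≤ fs/2 = 30 Hz, appears at 10 Hz.
252 Hz mod fs = 12 Hz.
12 Hz ≤ fs/2 = 30 Hz, appears at 12 Hz.
18 Hz ≤ fs/2 = 30 Hz, passes unchanged.
236 Hz mod fs = 56 Hz.
56 Hz > fs/2 = 30 Hz, folds to fs − 56 Hz = 4 Hz.
Distinct values: {4 Hz, 10 Hz, 12 Hz, 18 Hz}.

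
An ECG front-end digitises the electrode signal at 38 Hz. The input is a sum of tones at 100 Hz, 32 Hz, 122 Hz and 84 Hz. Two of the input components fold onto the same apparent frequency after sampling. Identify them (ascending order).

84 Hz, 122 Hz

fs/2 = 19 Hz.
100 Hz mod fs = 24 Hz.
24 Hz > fs/2 = 19 Hz, folds to fs − 24 Hz = 14 Hz.
32 Hz > fs/2 = 19 Hz, folds to fs − 32 Hz = 6 Hz.
122 Hz mod fs = 8 Hz.
8 Hz ≤ fs/2 = 19 Hz, appears at 8 Hz.
84 Hz mod fs = 8 Hz.
8 Hz ≤ fs/2 = 19 Hz, appears at 8 Hz.
84 Hz and 122 Hz both map to 8 Hz.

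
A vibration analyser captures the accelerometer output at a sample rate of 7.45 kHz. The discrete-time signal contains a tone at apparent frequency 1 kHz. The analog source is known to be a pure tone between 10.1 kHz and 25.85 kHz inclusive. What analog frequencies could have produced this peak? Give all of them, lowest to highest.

Frequencies that alias to 1 kHz are k·fs ± 1 kHz for integer k ≥ 0.
k=0: 1 kHz.
k=1: 6.45 kHz, 8.45 kHz.
k=2: 13.9 kHz, 15.9 kHz.
k=3: 21.35 kHz, 23.35 kHz.
k=4: 28.8 kHz, 30.8 kHz.
Within [10.1 kHz, 25.85 kHz]: 13.9 kHz, 15.9 kHz, 21.35 kHz, 23.35 kHz.

13.9 kHz, 15.9 kHz, 21.35 kHz, 23.35 kHz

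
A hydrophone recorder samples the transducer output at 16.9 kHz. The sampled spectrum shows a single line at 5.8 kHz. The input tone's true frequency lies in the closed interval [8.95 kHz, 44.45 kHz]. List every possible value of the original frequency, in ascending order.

11.1 kHz, 22.7 kHz, 28 kHz, 39.6 kHz

Frequencies that alias to 5.8 kHz are k·fs ± 5.8 kHz for integer k ≥ 0.
k=0: 5.8 kHz.
k=1: 11.1 kHz, 22.7 kHz.
k=2: 28 kHz, 39.6 kHz.
k=3: 44.9 kHz, 56.5 kHz.
Within [8.95 kHz, 44.45 kHz]: 11.1 kHz, 22.7 kHz, 28 kHz, 39.6 kHz.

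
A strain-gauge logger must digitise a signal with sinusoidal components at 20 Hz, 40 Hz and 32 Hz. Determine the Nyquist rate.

Highest-frequency component: 40 Hz.
Nyquist rate = 2 × 40 Hz = 80 Hz.

80 Hz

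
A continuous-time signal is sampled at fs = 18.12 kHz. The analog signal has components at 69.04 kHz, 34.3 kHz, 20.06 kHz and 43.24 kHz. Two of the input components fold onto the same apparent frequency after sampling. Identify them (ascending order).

fs/2 = 9.06 kHz.
69.04 kHz mod fs = 14.68 kHz.
14.68 kHz > fs/2 = 9.06 kHz, folds to fs − 14.68 kHz = 3.44 kHz.
34.3 kHz mod fs = 16.18 kHz.
16.18 kHz > fs/2 = 9.06 kHz, folds to fs − 16.18 kHz = 1.94 kHz.
20.06 kHz mod fs = 1.94 kHz.
1.94 kHz ≤ fs/2 = 9.06 kHz, appears at 1.94 kHz.
43.24 kHz mod fs = 7 kHz.
7 kHz ≤ fs/2 = 9.06 kHz, appears at 7 kHz.
20.06 kHz and 34.3 kHz both map to 1.94 kHz.

20.06 kHz, 34.3 kHz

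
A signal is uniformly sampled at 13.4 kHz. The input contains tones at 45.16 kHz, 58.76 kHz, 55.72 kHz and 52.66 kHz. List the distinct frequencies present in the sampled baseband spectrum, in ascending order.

0.94 kHz, 2.12 kHz, 4.96 kHz, 5.16 kHz

fs/2 = 6.7 kHz.
45.16 kHz mod fs = 4.96 kHz.
4.96 kHz ≤ fs/2 = 6.7 kHz, appears at 4.96 kHz.
58.76 kHz mod fs = 5.16 kHz.
5.16 kHz ≤ fs/2 = 6.7 kHz, appears at 5.16 kHz.
55.72 kHz mod fs = 2.12 kHz.
2.12 kHz ≤ fs/2 = 6.7 kHz, appears at 2.12 kHz.
52.66 kHz mod fs = 12.46 kHz.
12.46 kHz > fs/2 = 6.7 kHz, folds to fs − 12.46 kHz = 0.94 kHz.
Distinct values: {0.94 kHz, 2.12 kHz, 4.96 kHz, 5.16 kHz}.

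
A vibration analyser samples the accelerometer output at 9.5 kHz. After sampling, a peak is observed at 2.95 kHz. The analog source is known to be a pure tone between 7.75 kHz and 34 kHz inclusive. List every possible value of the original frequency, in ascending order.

Frequencies that alias to 2.95 kHz are k·fs ± 2.95 kHz for integer k ≥ 0.
k=0: 2.95 kHz.
k=1: 6.55 kHz, 12.45 kHz.
k=2: 16.05 kHz, 21.95 kHz.
k=3: 25.55 kHz, 31.45 kHz.
k=4: 35.05 kHz, 40.95 kHz.
Within [7.75 kHz, 34 kHz]: 12.45 kHz, 16.05 kHz, 21.95 kHz, 25.55 kHz, 31.45 kHz.

12.45 kHz, 16.05 kHz, 21.95 kHz, 25.55 kHz, 31.45 kHz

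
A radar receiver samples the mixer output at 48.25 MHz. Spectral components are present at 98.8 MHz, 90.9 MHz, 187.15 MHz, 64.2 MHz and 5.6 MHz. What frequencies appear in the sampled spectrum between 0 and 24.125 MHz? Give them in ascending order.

fs/2 = 24.125 MHz.
98.8 MHz mod fs = 2.3 MHz.
2.3 MHz ≤ fs/2 = 24.125 MHz, appears at 2.3 MHz.
90.9 MHz mod fs = 42.65 MHz.
42.65 MHz > fs/2 = 24.125 MHz, folds to fs − 42.65 MHz = 5.6 MHz.
187.15 MHz mod fs = 42.4 MHz.
42.4 MHz > fs/2 = 24.125 MHz, folds to fs − 42.4 MHz = 5.85 MHz.
64.2 MHz mod fs = 15.95 MHz.
15.95 MHz ≤ fs/2 = 24.125 MHz, appears at 15.95 MHz.
5.6 MHz ≤ fs/2 = 24.125 MHz, passes unchanged.
Distinct values: {2.3 MHz, 5.6 MHz, 5.85 MHz, 15.95 MHz}.

2.3 MHz, 5.6 MHz, 5.85 MHz, 15.95 MHz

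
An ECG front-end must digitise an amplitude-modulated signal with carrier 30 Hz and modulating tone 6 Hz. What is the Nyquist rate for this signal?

AM sidebands sit at fc ± fm = 24 Hz and 36 Hz.
Highest-frequency component: 36 Hz.
Nyquist rate = 2 × 36 Hz = 72 Hz.

72 Hz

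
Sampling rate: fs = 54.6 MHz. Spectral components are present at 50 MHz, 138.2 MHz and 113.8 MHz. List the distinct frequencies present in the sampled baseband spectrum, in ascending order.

4.6 MHz, 25.6 MHz

fs/2 = 27.3 MHz.
50 MHz > fs/2 = 27.3 MHz, folds to fs − 50 MHz = 4.6 MHz.
138.2 MHz mod fs = 29 MHz.
29 MHz > fs/2 = 27.3 MHz, folds to fs − 29 MHz = 25.6 MHz.
113.8 MHz mod fs = 4.6 MHz.
4.6 MHz ≤ fs/2 = 27.3 MHz, appears at 4.6 MHz.
Distinct values: {4.6 MHz, 25.6 MHz}.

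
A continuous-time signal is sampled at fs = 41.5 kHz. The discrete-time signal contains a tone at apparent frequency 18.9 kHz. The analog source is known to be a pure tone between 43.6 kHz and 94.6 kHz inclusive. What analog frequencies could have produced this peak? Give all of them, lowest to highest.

Frequencies that alias to 18.9 kHz are k·fs ± 18.9 kHz for integer k ≥ 0.
k=0: 18.9 kHz.
k=1: 22.6 kHz, 60.4 kHz.
k=2: 64.1 kHz, 101.9 kHz.
k=3: 105.6 kHz, 143.4 kHz.
Within [43.6 kHz, 94.6 kHz]: 60.4 kHz, 64.1 kHz.

60.4 kHz, 64.1 kHz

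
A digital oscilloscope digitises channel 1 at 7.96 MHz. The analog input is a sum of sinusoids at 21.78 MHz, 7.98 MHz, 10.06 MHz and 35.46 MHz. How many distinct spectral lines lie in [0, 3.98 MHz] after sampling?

fs/2 = 3.98 MHz.
21.78 MHz mod fs = 5.86 MHz.
5.86 MHz > fs/2 = 3.98 MHz, folds to fs − 5.86 MHz = 2.1 MHz.
7.98 MHz mod fs = 0.02 MHz.
0.02 MHz ≤ fs/2 = 3.98 MHz, appears at 0.02 MHz.
10.06 MHz mod fs = 2.1 MHz.
2.1 MHz ≤ fs/2 = 3.98 MHz, appears at 2.1 MHz.
35.46 MHz mod fs = 3.62 MHz.
3.62 MHz ≤ fs/2 = 3.98 MHz, appears at 3.62 MHz.
Distinct values: {0.02 MHz, 2.1 MHz, 3.62 MHz} → 3.

3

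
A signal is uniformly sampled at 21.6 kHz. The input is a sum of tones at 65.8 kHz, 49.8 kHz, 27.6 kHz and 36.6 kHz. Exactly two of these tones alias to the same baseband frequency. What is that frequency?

fs/2 = 10.8 kHz.
65.8 kHz mod fs = 1 kHz.
1 kHz ≤ fs/2 = 10.8 kHz, appears at 1 kHz.
49.8 kHz mod fs = 6.6 kHz.
6.6 kHz ≤ fs/2 = 10.8 kHz, appears at 6.6 kHz.
27.6 kHz mod fs = 6 kHz.
6 kHz ≤ fs/2 = 10.8 kHz, appears at 6 kHz.
36.6 kHz mod fs = 15 kHz.
15 kHz > fs/2 = 10.8 kHz, folds to fs − 15 kHz = 6.6 kHz.
36.6 kHz and 49.8 kHz both map to 6.6 kHz.

6.6 kHz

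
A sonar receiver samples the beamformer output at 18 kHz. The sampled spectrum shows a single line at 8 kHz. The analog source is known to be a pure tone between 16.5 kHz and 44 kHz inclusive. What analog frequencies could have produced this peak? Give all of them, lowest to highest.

Frequencies that alias to 8 kHz are k·fs ± 8 kHz for integer k ≥ 0.
k=0: 8 kHz.
k=1: 10 kHz, 26 kHz.
k=2: 28 kHz, 44 kHz.
k=3: 46 kHz, 62 kHz.
Within [16.5 kHz, 44 kHz]: 26 kHz, 28 kHz, 44 kHz.

26 kHz, 28 kHz, 44 kHz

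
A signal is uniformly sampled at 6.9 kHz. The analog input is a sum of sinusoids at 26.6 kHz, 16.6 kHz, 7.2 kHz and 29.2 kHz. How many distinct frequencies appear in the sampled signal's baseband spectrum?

4

fs/2 = 3.45 kHz.
26.6 kHz mod fs = 5.9 kHz.
5.9 kHz > fs/2 = 3.45 kHz, folds to fs − 5.9 kHz = 1 kHz.
16.6 kHz mod fs = 2.8 kHz.
2.8 kHz ≤ fs/2 = 3.45 kHz, appears at 2.8 kHz.
7.2 kHz mod fs = 0.3 kHz.
0.3 kHz ≤ fs/2 = 3.45 kHz, appears at 0.3 kHz.
29.2 kHz mod fs = 1.6 kHz.
1.6 kHz ≤ fs/2 = 3.45 kHz, appears at 1.6 kHz.
Distinct values: {0.3 kHz, 1 kHz, 1.6 kHz, 2.8 kHz} → 4.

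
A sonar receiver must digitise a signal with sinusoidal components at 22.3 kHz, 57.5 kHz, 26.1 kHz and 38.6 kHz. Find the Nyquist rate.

115 kHz

Highest-frequency component: 57.5 kHz.
Nyquist rate = 2 × 57.5 kHz = 115 kHz.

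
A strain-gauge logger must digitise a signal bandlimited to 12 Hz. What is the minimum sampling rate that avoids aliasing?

Nyquist rate = 2 × 12 Hz = 24 Hz.

24 Hz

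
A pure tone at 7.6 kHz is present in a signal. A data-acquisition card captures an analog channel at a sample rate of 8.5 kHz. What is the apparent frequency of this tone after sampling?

7.6 kHz > fs/2 = 4.25 kHz, folds to fs − 7.6 kHz = 0.9 kHz.

0.9 kHz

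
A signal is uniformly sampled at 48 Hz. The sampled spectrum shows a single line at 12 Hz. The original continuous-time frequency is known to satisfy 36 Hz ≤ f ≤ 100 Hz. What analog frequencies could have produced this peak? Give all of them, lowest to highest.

Frequencies that alias to 12 Hz are k·fs ± 12 Hz for integer k ≥ 0.
k=0: 12 Hz.
k=1: 36 Hz, 60 Hz.
k=2: 84 Hz, 108 Hz.
k=3: 132 Hz, 156 Hz.
Within [36 Hz, 100 Hz]: 36 Hz, 60 Hz, 84 Hz.

36 Hz, 60 Hz, 84 Hz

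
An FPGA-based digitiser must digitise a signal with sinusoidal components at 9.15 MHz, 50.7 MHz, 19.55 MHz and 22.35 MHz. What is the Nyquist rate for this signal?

Highest-frequency component: 50.7 MHz.
Nyquist rate = 2 × 50.7 MHz = 101.4 MHz.

101.4 MHz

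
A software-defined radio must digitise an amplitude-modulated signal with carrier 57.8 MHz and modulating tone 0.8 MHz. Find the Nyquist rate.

117.2 MHz

AM sidebands sit at fc ± fm = 57 MHz and 58.6 MHz.
Highest-frequency component: 58.6 MHz.
Nyquist rate = 2 × 58.6 MHz = 117.2 MHz.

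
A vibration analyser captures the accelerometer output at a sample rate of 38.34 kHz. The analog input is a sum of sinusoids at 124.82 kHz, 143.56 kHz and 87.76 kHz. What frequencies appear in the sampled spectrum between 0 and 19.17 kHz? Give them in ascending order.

fs/2 = 19.17 kHz.
124.82 kHz mod fs = 9.8 kHz.
9.8 kHz ≤ fs/2 = 19.17 kHz, appears at 9.8 kHz.
143.56 kHz mod fs = 28.54 kHz.
28.54 kHz > fs/2 = 19.17 kHz, folds to fs − 28.54 kHz = 9.8 kHz.
87.76 kHz mod fs = 11.08 kHz.
11.08 kHz ≤ fs/2 = 19.17 kHz, appears at 11.08 kHz.
Distinct values: {9.8 kHz, 11.08 kHz}.

9.8 kHz, 11.08 kHz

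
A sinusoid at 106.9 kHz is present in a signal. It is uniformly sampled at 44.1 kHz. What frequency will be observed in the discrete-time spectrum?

106.9 kHz mod fs = 18.7 kHz.
18.7 kHz ≤ fs/2 = 22.05 kHz, appears at 18.7 kHz.

18.7 kHz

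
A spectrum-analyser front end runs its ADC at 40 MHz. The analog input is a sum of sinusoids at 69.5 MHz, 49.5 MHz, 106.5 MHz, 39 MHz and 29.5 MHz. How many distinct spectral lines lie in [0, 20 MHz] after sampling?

fs/2 = 20 MHz.
69.5 MHz mod fs = 29.5 MHz.
29.5 MHz > fs/2 = 20 MHz, folds to fs − 29.5 MHz = 10.5 MHz.
49.5 MHz mod fs = 9.5 MHz.
9.5 MHz ≤ fs/2 = 20 MHz, appears at 9.5 MHz.
106.5 MHz mod fs = 26.5 MHz.
26.5 MHz > fs/2 = 20 MHz, folds to fs − 26.5 MHz = 13.5 MHz.
39 MHz > fs/2 = 20 MHz, folds to fs − 39 MHz = 1 MHz.
29.5 MHz > fs/2 = 20 MHz, folds to fs − 29.5 MHz = 10.5 MHz.
Distinct values: {1 MHz, 9.5 MHz, 10.5 MHz, 13.5 MHz} → 4.

4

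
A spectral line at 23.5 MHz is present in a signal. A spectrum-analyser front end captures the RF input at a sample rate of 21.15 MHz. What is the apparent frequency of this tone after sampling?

23.5 MHz mod fs = 2.35 MHz.
2.35 MHz ≤ fs/2 = 10.575 MHz, appears at 2.35 MHz.

2.35 MHz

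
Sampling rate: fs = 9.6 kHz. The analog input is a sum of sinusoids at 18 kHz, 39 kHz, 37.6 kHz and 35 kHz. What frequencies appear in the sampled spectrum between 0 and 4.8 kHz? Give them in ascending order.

fs/2 = 4.8 kHz.
18 kHz mod fs = 8.4 kHz.
8.4 kHz > fs/2 = 4.8 kHz, folds to fs − 8.4 kHz = 1.2 kHz.
39 kHz mod fs = 0.6 kHz.
0.6 kHz ≤ fs/2 = 4.8 kHz, appears at 0.6 kHz.
37.6 kHz mod fs = 8.8 kHz.
8.8 kHz > fs/2 = 4.8 kHz, folds to fs − 8.8 kHz = 0.8 kHz.
35 kHz mod fs = 6.2 kHz.
6.2 kHz > fs/2 = 4.8 kHz, folds to fs − 6.2 kHz = 3.4 kHz.
Distinct values: {0.6 kHz, 0.8 kHz, 1.2 kHz, 3.4 kHz}.

0.6 kHz, 0.8 kHz, 1.2 kHz, 3.4 kHz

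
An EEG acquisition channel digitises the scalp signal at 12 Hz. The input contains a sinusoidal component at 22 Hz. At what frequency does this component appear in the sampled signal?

22 Hz mod fs = 10 Hz.
10 Hz > fs/2 = 6 Hz, folds to fs − 10 Hz = 2 Hz.

2 Hz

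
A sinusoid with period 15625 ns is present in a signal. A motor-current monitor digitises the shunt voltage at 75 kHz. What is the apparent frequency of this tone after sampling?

T = 15625 ns → f = 1/T = 64 kHz.
64 kHz > fs/2 = 37.5 kHz, folds to fs − 64 kHz = 11 kHz.

11 kHz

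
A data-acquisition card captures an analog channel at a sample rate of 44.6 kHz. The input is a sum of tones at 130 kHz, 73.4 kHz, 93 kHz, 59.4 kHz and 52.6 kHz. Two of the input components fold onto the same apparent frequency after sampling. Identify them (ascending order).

fs/2 = 22.3 kHz.
130 kHz mod fs = 40.8 kHz.
40.8 kHz > fs/2 = 22.3 kHz, folds to fs − 40.8 kHz = 3.8 kHz.
73.4 kHz mod fs = 28.8 kHz.
28.8 kHz > fs/2 = 22.3 kHz, folds to fs − 28.8 kHz = 15.8 kHz.
93 kHz mod fs = 3.8 kHz.
3.8 kHz ≤ fs/2 = 22.3 kHz, appears at 3.8 kHz.
59.4 kHz mod fs = 14.8 kHz.
14.8 kHz ≤ fs/2 = 22.3 kHz, appears at 14.8 kHz.
52.6 kHz mod fs = 8 kHz.
8 kHz ≤ fs/2 = 22.3 kHz, appears at 8 kHz.
93 kHz and 130 kHz both map to 3.8 kHz.

93 kHz, 130 kHz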